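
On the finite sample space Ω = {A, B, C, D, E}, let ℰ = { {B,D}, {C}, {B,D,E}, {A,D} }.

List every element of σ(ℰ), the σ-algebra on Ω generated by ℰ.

Answer: σ(ℰ) = { ∅, {A}, {B}, {C}, {D}, {E}, {A,B}, {A,C}, {A,D}, {A,E}, {B,C}, {B,D}, {B,E}, {C,D}, {C,E}, {D,E}, {A,B,C}, {A,B,D}, {A,B,E}, {A,C,D}, {A,C,E}, {A,D,E}, {B,C,D}, {B,C,E}, {B,D,E}, {C,D,E}, {A,B,C,D}, {A,B,C,E}, {A,B,D,E}, {A,C,D,E}, {B,C,D,E}, Ω }

Check:
Take S₀ = ℰ ∪ {∅, Ω} = { ∅, {C}, {A,D}, {B,D}, {B,D,E}, Ω }.
Pass 1 (8 new):
  {A,C}  = Ω∖{B,D,E}
  {A,B,D}  = {A,D} ∪ {B,D}
  {A,C,D}  = {C} ∪ {A,D}
  {A,C,E}  = Ω∖{B,D}
  {B,C,D}  = {C} ∪ {B,D}
  {B,C,E}  = Ω∖{A,D}
  {A,B,D,E}  = Ω∖{C}
  {B,C,D,E}  = {C} ∪ {B,D,E}
  |family| = 14
Pass 2 adds 7:
  {A}  = Ω∖{B,C,D,E}
  {A,E}  = Ω∖{B,C,D}
  {B,E}  = Ω∖{A,C,D}
  {C,E}  = Ω∖{A,B,D}
  {A,B,C,D}  = {B,C,D} ∪ {A,B,D}
  {A,B,C,E}  = {A,C,E} ∪ {B,C,E}
  {A,C,D,E}  = {A,C,E} ∪ {A,C,D}
  |family| = 21
Pass 3: 5 new —
  {B}  = Ω∖{A,C,D,E}
  {D}  = Ω∖{A,B,C,E}
  {E}  = Ω∖{A,B,C,D}
  {A,B,E}  = {B,E} ∪ {A,E}
  {A,D,E}  = {A,D} ∪ {A,E}
  |family| = 26
Pass 4: 6 new —
  {A,B}  = {B} ∪ {A}
  {B,C}  = Ω∖{A,D,E}
  {C,D}  = Ω∖{A,B,E}
  {D,E}  = {E} ∪ {D}
  {A,B,C}  = {B} ∪ {A,C}
  {C,D,E}  = {D} ∪ {C,E}
  |family| = 32
Pass 5: no new sets; the family is a σ-algebra.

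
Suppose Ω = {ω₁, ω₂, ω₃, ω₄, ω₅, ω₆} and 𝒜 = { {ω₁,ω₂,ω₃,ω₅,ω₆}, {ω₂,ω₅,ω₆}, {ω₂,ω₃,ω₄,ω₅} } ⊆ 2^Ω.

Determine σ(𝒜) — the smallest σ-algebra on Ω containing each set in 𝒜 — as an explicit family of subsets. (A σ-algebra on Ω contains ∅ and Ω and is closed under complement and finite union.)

Answer: σ(𝒜) = { ∅, {ω₁}, {ω₃}, {ω₄}, {ω₆}, {ω₁,ω₃}, {ω₁,ω₄}, {ω₁,ω₆}, {ω₂,ω₅}, {ω₃,ω₄}, {ω₃,ω₆}, {ω₄,ω₆}, {ω₁,ω₂,ω₅}, {ω₁,ω₃,ω₄}, {ω₁,ω₃,ω₆}, {ω₁,ω₄,ω₆}, {ω₂,ω₃,ω₅}, {ω₂,ω₄,ω₅}, {ω₂,ω₅,ω₆}, {ω₃,ω₄,ω₆}, {ω₁,ω₂,ω₃,ω₅}, {ω₁,ω₂,ω₄,ω₅}, {ω₁,ω₂,ω₅,ω₆}, {ω₁,ω₃,ω₄,ω₆}, {ω₂,ω₃,ω₄,ω₅}, {ω₂,ω₃,ω₅,ω₆}, {ω₂,ω₄,ω₅,ω₆}, {ω₁,ω₂,ω₃,ω₄,ω₅}, {ω₁,ω₂,ω₃,ω₅,ω₆}, {ω₁,ω₂,ω₄,ω₅,ω₆}, {ω₂,ω₃,ω₄,ω₅,ω₆}, Ω }

Working:
Take S₀ = 𝒜 ∪ {∅, Ω} = { ∅, {ω₂,ω₅,ω₆}, {ω₂,ω₃,ω₄,ω₅}, {ω₁,ω₂,ω₃,ω₅,ω₆}, Ω }.
Step 1 adds 4:
  {ω₄}  = ᶜ of {ω₁,ω₂,ω₃,ω₅,ω₆}
  {ω₁,ω₆}  = ᶜ of {ω₂,ω₃,ω₄,ω₅}
  {ω₁,ω₃,ω₄}  = ᶜ of {ω₂,ω₅,ω₆}
  {ω₂,ω₃,ω₄,ω₅,ω₆}  = {ω₂,ω₅,ω₆} ∪ {ω₂,ω₃,ω₄,ω₅}
  [9 total]
Step 2 adds 6:
  {ω₁}  = ᶜ of {ω₂,ω₃,ω₄,ω₅,ω₆}
  {ω₁,ω₄,ω₆}  = {ω₁,ω₆} ∪ {ω₄}
  {ω₁,ω₂,ω₅,ω₆}  = {ω₁,ω₆} ∪ {ω₂,ω₅,ω₆}
  {ω₁,ω₃,ω₄,ω₆}  = {ω₁,ω₆} ∪ {ω₁,ω₃,ω₄}
  {ω₂,ω₄,ω₅,ω₆}  = {ω₂,ω₅,ω₆} ∪ {ω₄}
  {ω₁,ω₂,ω₃,ω₄,ω₅}  = {ω₂,ω₃,ω₄,ω₅} ∪ {ω₁,ω₃,ω₄}
  [15 total]
Step 3: 7 new —
  {ω₆}  = ᶜ of {ω₁,ω₂,ω₃,ω₄,ω₅}
  {ω₁,ω₃}  = ᶜ of {ω₂,ω₄,ω₅,ω₆}
  {ω₁,ω₄}  = {ω₁} ∪ {ω₄}
  {ω₂,ω₅}  = ᶜ of {ω₁,ω₃,ω₄,ω₆}
  {ω₃,ω₄}  = ᶜ of {ω₁,ω₂,ω₅,ω₆}
  {ω₂,ω₃,ω₅}  = ᶜ of {ω₁,ω₄,ω₆}
  {ω₁,ω₂,ω₄,ω₅,ω₆}  = {ω₂,ω₄,ω₅,ω₆} ∪ {ω₁}
  [22 total]
Step 4: +9 →
  {ω₃}  = ᶜ of {ω₁,ω₂,ω₄,ω₅,ω₆}
  {ω₄,ω₆}  = {ω₆} ∪ {ω₄}
  {ω₁,ω₂,ω₅}  = {ω₂,ω₅} ∪ {ω₁}
  {ω₁,ω₃,ω₆}  = {ω₁,ω₆} ∪ {ω₁,ω₃}
  {ω₂,ω₄,ω₅}  = {ω₂,ω₅} ∪ {ω₄}
  {ω₃,ω₄,ω₆}  = {ω₃,ω₄} ∪ {ω₆}
  {ω₁,ω₂,ω₃,ω₅}  = {ω₂,ω₅} ∪ {ω₁,ω₃}
  {ω₁,ω₂,ω₄,ω₅}  = {ω₂,ω₅} ∪ {ω₁,ω₄}
  {ω₂,ω₃,ω₅,ω₆}  = ᶜ of {ω₁,ω₄}
  [31 total]
Step 5. New:
  {ω₃,ω₆}  = ᶜ of {ω₁,ω₂,ω₄,ω₅}
  [32 total]
After Step 6 the family is unchanged; done.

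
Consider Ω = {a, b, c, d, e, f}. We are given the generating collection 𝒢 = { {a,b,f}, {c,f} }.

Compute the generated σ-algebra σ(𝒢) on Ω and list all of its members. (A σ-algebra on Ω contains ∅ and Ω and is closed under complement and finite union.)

σ(𝒢) (16 sets): { {}, {c}, {f}, {a,b}, {c,f}, {d,e}, {a,b,c}, {a,b,f}, {c,d,e}, {d,e,f}, {a,b,c,f}, {a,b,d,e}, {c,d,e,f}, {a,b,c,d,e}, {a,b,d,e,f}, Ω }

Derivation:
Take S₀ = 𝒢 ∪ {∅, Ω} = { {}, {c,f}, {a,b,f}, Ω }.
Round 1 (3 new):
  {c,d,e}  = Ω∖{a,b,f}
  {a,b,c,f}  = {c,f} ∪ {a,b,f}
  {a,b,d,e}  = Ω∖{c,f}
  |family| = 7
Round 2 adds 4:
  {d,e}  = Ω∖{a,b,c,f}
  {c,d,e,f}  = {c,d,e} ∪ {c,f}
  {a,b,c,d,e}  = {c,d,e} ∪ {a,b,d,e}
  {a,b,d,e,f}  = {a,b,f} ∪ {a,b,d,e}
  |family| = 11
Round 3: +3 →
  {c}  = Ω∖{a,b,d,e,f}
  {f}  = Ω∖{a,b,c,d,e}
  {a,b}  = Ω∖{c,d,e,f}
  |family| = 14
Round 4: 2 new —
  {a,b,c}  = {c} ∪ {a,b}
  {d,e,f}  = {d,e} ∪ {f}
  |family| = 16
Round 5: stable.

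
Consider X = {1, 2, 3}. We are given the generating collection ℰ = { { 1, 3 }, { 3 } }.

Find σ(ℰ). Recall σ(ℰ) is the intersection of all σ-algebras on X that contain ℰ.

Initial family (4 sets): { {  }, { 3 }, { 1, 3 }, X }.
Pass 1. New:
  { 2 }  = { 1, 3 }ᶜ
  { 1, 2 }  = { 3 }ᶜ
  |family| = 6
Pass 2 adds 1:
  { 2, 3 }  = { 3 } ∪ { 2 }
  |family| = 7
Pass 3: 1 new —
  { 1 }  = { 2, 3 }ᶜ
  |family| = 8
After Pass 4 the family is unchanged; done.

Hence σ(ℰ) has 8 members: { {  }, { 1 }, { 2 }, { 3 }, { 1, 2 }, { 1, 3 }, { 2, 3 }, X }.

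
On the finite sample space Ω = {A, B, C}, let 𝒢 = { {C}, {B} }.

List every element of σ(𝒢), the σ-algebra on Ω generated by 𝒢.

σ(𝒢) = { ∅, {A}, {B}, {C}, {A,B}, {A,C}, {B,C}, Ω }

Working:
Seed the family with 𝒢 together with ∅ and Ω: { ∅, {B}, {C}, Ω }.
Iteration 1. New:
  {A,B}  = complement {C}
  {A,C}  = complement {B}
  {B,C}  = {C} ∪ {B}
  — 7 sets.
Iteration 2: 1 new —
  {A}  = complement {B,C}
  — 8 sets.
Iteration 3: closed — nothing new.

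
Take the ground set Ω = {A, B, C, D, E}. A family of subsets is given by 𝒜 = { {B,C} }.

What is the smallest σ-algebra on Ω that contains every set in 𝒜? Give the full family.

Start: 𝒜 ∪ {∅, Ω} = { ∅, {B,C}, Ω }.
Pass 1 adds 1:
  {A,D,E}  = ᶜ of {B,C}
  |family| = 4
Pass 2 adds nothing — fixpoint reached.

Hence σ(𝒜) has 4 members: { ∅, {B,C}, {A,D,E}, Ω }.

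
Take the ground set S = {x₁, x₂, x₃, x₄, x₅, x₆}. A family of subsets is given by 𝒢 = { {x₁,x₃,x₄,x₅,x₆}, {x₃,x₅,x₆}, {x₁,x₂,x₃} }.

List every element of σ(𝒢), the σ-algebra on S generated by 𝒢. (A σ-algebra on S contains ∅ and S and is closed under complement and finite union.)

Take S₀ = 𝒢 ∪ {∅, S} = { {}, {x₁,x₂,x₃}, {x₃,x₅,x₆}, {x₁,x₃,x₄,x₅,x₆}, S }.
Round 1: +4 →
  {x₂}  = S∖{x₁,x₃,x₄,x₅,x₆}
  {x₁,x₂,x₄}  = S∖{x₃,x₅,x₆}
  {x₄,x₅,x₆}  = S∖{x₁,x₂,x₃}
  {x₁,x₂,x₃,x₅,x₆}  = {x₁,x₂,x₃} ∪ {x₃,x₅,x₆}
  |family| = 9
Round 2: +6 →
  {x₄}  = S∖{x₁,x₂,x₃,x₅,x₆}
  {x₁,x₂,x₃,x₄}  = {x₁,x₂,x₃} ∪ {x₁,x₂,x₄}
  {x₂,x₃,x₅,x₆}  = {x₂} ∪ {x₃,x₅,x₆}
  {x₂,x₄,x₅,x₆}  = {x₂} ∪ {x₄,x₅,x₆}
  {x₃,x₄,x₅,x₆}  = {x₃,x₅,x₆} ∪ {x₄,x₅,x₆}
  {x₁,x₂,x₄,x₅,x₆}  = {x₁,x₂,x₄} ∪ {x₄,x₅,x₆}
  |family| = 15
Round 3: 7 new —
  {x₃}  = S∖{x₁,x₂,x₄,x₅,x₆}
  {x₁,x₂}  = S∖{x₃,x₄,x₅,x₆}
  {x₁,x₃}  = S∖{x₂,x₄,x₅,x₆}
  {x₁,x₄}  = S∖{x₂,x₃,x₅,x₆}
  {x₂,x₄}  = {x₄} ∪ {x₂}
  {x₅,x₆}  = S∖{x₁,x₂,x₃,x₄}
  {x₂,x₃,x₄,x₅,x₆}  = {x₂,x₄,x₅,x₆} ∪ {x₃,x₅,x₆}
  |family| = 22
Round 4: 9 new —
  {x₁}  = S∖{x₂,x₃,x₄,x₅,x₆}
  {x₂,x₃}  = {x₂} ∪ {x₃}
  {x₃,x₄}  = {x₃} ∪ {x₄}
  {x₁,x₃,x₄}  = {x₁,x₄} ∪ {x₁,x₃}
  {x₂,x₃,x₄}  = {x₂,x₄} ∪ {x₃}
  {x₂,x₅,x₆}  = {x₅,x₆} ∪ {x₂}
  {x₁,x₂,x₅,x₆}  = {x₅,x₆} ∪ {x₁,x₂}
  {x₁,x₃,x₅,x₆}  = S∖{x₂,x₄}
  {x₁,x₄,x₅,x₆}  = {x₅,x₆} ∪ {x₁,x₄}
  |family| = 31
Round 5: +1 →
  {x₁,x₅,x₆}  = S∖{x₂,x₃,x₄}
  |family| = 32
Round 6: stable.

Therefore σ(𝒢) = { {}, {x₁}, {x₂}, {x₃}, {x₄}, {x₁,x₂}, {x₁,x₃}, {x₁,x₄}, {x₂,x₃}, {x₂,x₄}, {x₃,x₄}, {x₅,x₆}, {x₁,x₂,x₃}, {x₁,x₂,x₄}, {x₁,x₃,x₄}, {x₁,x₅,x₆}, {x₂,x₃,x₄}, {x₂,x₅,x₆}, {x₃,x₅,x₆}, {x₄,x₅,x₆}, {x₁,x₂,x₃,x₄}, {x₁,x₂,x₅,x₆}, {x₁,x₃,x₅,x₆}, {x₁,x₄,x₅,x₆}, {x₂,x₃,x₅,x₆}, {x₂,x₄,x₅,x₆}, {x₃,x₄,x₅,x₆}, {x₁,x₂,x₃,x₅,x₆}, {x₁,x₂,x₄,x₅,x₆}, {x₁,x₃,x₄,x₅,x₆}, {x₂,x₃,x₄,x₅,x₆}, S } (|σ(𝒢)| = 32).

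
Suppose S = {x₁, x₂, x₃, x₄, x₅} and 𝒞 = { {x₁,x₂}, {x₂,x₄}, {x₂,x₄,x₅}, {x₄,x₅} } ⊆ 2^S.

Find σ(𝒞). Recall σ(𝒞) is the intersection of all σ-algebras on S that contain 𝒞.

Initial family (6 sets): { {}, {x₁,x₂}, {x₂,x₄}, {x₄,x₅}, {x₂,x₄,x₅}, S }.
Step 1 (6 new):
  {x₁,x₃}  = {x₂,x₄,x₅}ᶜ
  {x₁,x₂,x₃}  = {x₄,x₅}ᶜ
  {x₁,x₂,x₄}  = {x₁,x₂} ∪ {x₂,x₄}
  {x₁,x₃,x₅}  = {x₂,x₄}ᶜ
  {x₃,x₄,x₅}  = {x₁,x₂}ᶜ
  {x₁,x₂,x₄,x₅}  = {x₄,x₅} ∪ {x₁,x₂}
  |family| = 12
Step 2: 6 new —
  {x₃}  = {x₁,x₂,x₄,x₅}ᶜ
  {x₃,x₅}  = {x₁,x₂,x₄}ᶜ
  {x₁,x₂,x₃,x₄}  = {x₁,x₂,x₃} ∪ {x₁,x₂,x₄}
  {x₁,x₂,x₃,x₅}  = {x₁,x₂,x₃} ∪ {x₁,x₃,x₅}
  {x₁,x₃,x₄,x₅}  = {x₃,x₄,x₅} ∪ {x₁,x₃,x₅}
  {x₂,x₃,x₄,x₅}  = {x₃,x₄,x₅} ∪ {x₂,x₄}
  |family| = 18
Step 3 adds 5:
  {x₁}  = {x₂,x₃,x₄,x₅}ᶜ
  {x₂}  = {x₁,x₃,x₄,x₅}ᶜ
  {x₄}  = {x₁,x₂,x₃,x₅}ᶜ
  {x₅}  = {x₁,x₂,x₃,x₄}ᶜ
  {x₂,x₃,x₄}  = {x₃} ∪ {x₂,x₄}
  |family| = 23
Step 4 (9 new):
  {x₁,x₄}  = {x₄} ∪ {x₁}
  {x₁,x₅}  = {x₂,x₃,x₄}ᶜ
  {x₂,x₃}  = {x₂} ∪ {x₃}
  {x₂,x₅}  = {x₂} ∪ {x₅}
  {x₃,x₄}  = {x₃} ∪ {x₄}
  {x₁,x₂,x₅}  = {x₁,x₂} ∪ {x₅}
  {x₁,x₃,x₄}  = {x₁,x₃} ∪ {x₄}
  {x₁,x₄,x₅}  = {x₄,x₅} ∪ {x₁}
  {x₂,x₃,x₅}  = {x₂} ∪ {x₃,x₅}
  |family| = 32
Step 5 adds nothing — fixpoint reached.

Hence σ(𝒞) has 32 members: { {}, {x₁}, {x₂}, {x₃}, {x₄}, {x₅}, {x₁,x₂}, {x₁,x₃}, {x₁,x₄}, {x₁,x₅}, {x₂,x₃}, {x₂,x₄}, {x₂,x₅}, {x₃,x₄}, {x₃,x₅}, {x₄,x₅}, {x₁,x₂,x₃}, {x₁,x₂,x₄}, {x₁,x₂,x₅}, {x₁,x₃,x₄}, {x₁,x₃,x₅}, {x₁,x₄,x₅}, {x₂,x₃,x₄}, {x₂,x₃,x₅}, {x₂,x₄,x₅}, {x₃,x₄,x₅}, {x₁,x₂,x₃,x₄}, {x₁,x₂,x₃,x₅}, {x₁,x₂,x₄,x₅}, {x₁,x₃,x₄,x₅}, {x₂,x₃,x₄,x₅}, S }.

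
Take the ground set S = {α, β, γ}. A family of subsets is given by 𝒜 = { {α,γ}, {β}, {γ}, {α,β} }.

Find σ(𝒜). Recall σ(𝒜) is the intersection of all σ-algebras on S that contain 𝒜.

|σ(𝒜)| = 8.  σ(𝒜) = { ∅, {α}, {β}, {γ}, {α,β}, {α,γ}, {β,γ}, S }

Derivation:
Seed the family with 𝒜 together with ∅ and S: { ∅, {β}, {γ}, {α,β}, {α,γ}, S }.
Step 1. New:
  {β,γ}  = {γ} ∪ {β}
  — 7 sets.
Step 2 adds 1:
  {α}  = S∖{β,γ}
  — 8 sets.
Step 3: closed — nothing new.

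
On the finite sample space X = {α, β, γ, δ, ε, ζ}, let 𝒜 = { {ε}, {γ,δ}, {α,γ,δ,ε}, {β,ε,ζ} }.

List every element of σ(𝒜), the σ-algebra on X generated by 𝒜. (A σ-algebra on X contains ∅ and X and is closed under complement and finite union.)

σ(𝒜) = { {}, {α}, {ε}, {α,ε}, {β,ζ}, {γ,δ}, {α,β,ζ}, {α,γ,δ}, {β,ε,ζ}, {γ,δ,ε}, {α,β,ε,ζ}, {α,γ,δ,ε}, {β,γ,δ,ζ}, {α,β,γ,δ,ζ}, {β,γ,δ,ε,ζ}, X }

Working:
Start: 𝒜 ∪ {∅, X} = { {}, {ε}, {γ,δ}, {β,ε,ζ}, {α,γ,δ,ε}, X }.
Iteration 1: +6 →
  {β,ζ}  = complement {α,γ,δ,ε}
  {α,γ,δ}  = complement {β,ε,ζ}
  {γ,δ,ε}  = {γ,δ} ∪ {ε}
  {α,β,ε,ζ}  = complement {γ,δ}
  {α,β,γ,δ,ζ}  = complement {ε}
  {β,γ,δ,ε,ζ}  = {γ,δ} ∪ {β,ε,ζ}
  (now 12)
Iteration 2 (3 new):
  {α}  = complement {β,γ,δ,ε,ζ}
  {α,β,ζ}  = complement {γ,δ,ε}
  {β,γ,δ,ζ}  = {γ,δ} ∪ {β,ζ}
  (now 15)
Iteration 3 adds 1:
  {α,ε}  = complement {β,γ,δ,ζ}
  (now 16)
Iteration 4: no new sets; the family is a σ-algebra.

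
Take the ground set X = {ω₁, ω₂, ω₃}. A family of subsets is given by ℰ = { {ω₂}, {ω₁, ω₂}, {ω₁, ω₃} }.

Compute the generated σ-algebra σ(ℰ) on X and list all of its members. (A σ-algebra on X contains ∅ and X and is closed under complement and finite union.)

Begin from { {}, {ω₂}, {ω₁, ω₂}, {ω₁, ω₃}, X } (that is, ℰ plus ∅ and X).
Step 1 adds 1:
  {ω₃}  = {ω₁, ω₂}ᶜ
  [6 total]
Step 2: +1 →
  {ω₂, ω₃}  = {ω₃} ∪ {ω₂}
  [7 total]
Step 3 (1 new):
  {ω₁}  = {ω₂, ω₃}ᶜ
  [8 total]
Step 4: closed — nothing new.

|σ(ℰ)| = 8.  σ(ℰ) = { {}, {ω₁}, {ω₂}, {ω₃}, {ω₁, ω₂}, {ω₁, ω₃}, {ω₂, ω₃}, X }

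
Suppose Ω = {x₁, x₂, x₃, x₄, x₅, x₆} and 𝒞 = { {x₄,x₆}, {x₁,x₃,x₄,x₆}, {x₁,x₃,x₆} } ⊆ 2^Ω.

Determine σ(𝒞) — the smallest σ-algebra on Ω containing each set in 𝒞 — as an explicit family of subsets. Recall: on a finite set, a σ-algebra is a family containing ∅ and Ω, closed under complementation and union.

Answer: σ(𝒞) = { {}, {x₄}, {x₆}, {x₁,x₃}, {x₂,x₅}, {x₄,x₆}, {x₁,x₃,x₄}, {x₁,x₃,x₆}, {x₂,x₄,x₅}, {x₂,x₅,x₆}, {x₁,x₂,x₃,x₅}, {x₁,x₃,x₄,x₆}, {x₂,x₄,x₅,x₆}, {x₁,x₂,x₃,x₄,x₅}, {x₁,x₂,x₃,x₅,x₆}, Ω }

Derivation:
Start: 𝒞 ∪ {∅, Ω} = { {}, {x₄,x₆}, {x₁,x₃,x₆}, {x₁,x₃,x₄,x₆}, Ω }.
Pass 1: 3 new —
  {x₂,x₅}  = Ω∖{x₁,x₃,x₄,x₆}
  {x₂,x₄,x₅}  = Ω∖{x₁,x₃,x₆}
  {x₁,x₂,x₃,x₅}  = Ω∖{x₄,x₆}
Pass 2: +3 →
  {x₂,x₄,x₅,x₆}  = {x₂,x₅} ∪ {x₄,x₆}
  {x₁,x₂,x₃,x₄,x₅}  = {x₂,x₄,x₅} ∪ {x₁,x₂,x₃,x₅}
  {x₁,x₂,x₃,x₅,x₆}  = {x₂,x₅} ∪ {x₁,x₃,x₆}
Pass 3: 3 new —
  {x₄}  = Ω∖{x₁,x₂,x₃,x₅,x₆}
  {x₆}  = Ω∖{x₁,x₂,x₃,x₄,x₅}
  {x₁,x₃}  = Ω∖{x₂,x₄,x₅,x₆}
Pass 4: 2 new —
  {x₁,x₃,x₄}  = {x₁,x₃} ∪ {x₄}
  {x₂,x₅,x₆}  = {x₂,x₅} ∪ {x₆}
After Pass 5 the family is unchanged; done.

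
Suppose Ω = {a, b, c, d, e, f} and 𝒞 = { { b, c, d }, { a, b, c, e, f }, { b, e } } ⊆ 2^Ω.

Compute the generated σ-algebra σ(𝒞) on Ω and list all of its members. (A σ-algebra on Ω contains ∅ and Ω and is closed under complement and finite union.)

|σ(𝒞)| = 32.  σ(𝒞) = { {}, { b }, { c }, { d }, { e }, { a, f }, { b, c }, { b, d }, { b, e }, { c, d }, { c, e }, { d, e }, { a, b, f }, { a, c, f }, { a, d, f }, { a, e, f }, { b, c, d }, { b, c, e }, { b, d, e }, { c, d, e }, { a, b, c, f }, { a, b, d, f }, { a, b, e, f }, { a, c, d, f }, { a, c, e, f }, { a, d, e, f }, { b, c, d, e }, { a, b, c, d, f }, { a, b, c, e, f }, { a, b, d, e, f }, { a, c, d, e, f }, Ω }

Check:
Start: 𝒞 ∪ {∅, Ω} = { {}, { b, e }, { b, c, d }, { a, b, c, e, f }, Ω }.
Round 1 (4 new):
  { d }  = complement { a, b, c, e, f }
  { a, e, f }  = complement { b, c, d }
  { a, c, d, f }  = complement { b, e }
  { b, c, d, e }  = { b, e } ∪ { b, c, d }
Round 2: 6 new —
  { a, f }  = complement { b, c, d, e }
  { b, d, e }  = { b, e } ∪ { d }
  { a, b, e, f }  = { b, e } ∪ { a, e, f }
  { a, d, e, f }  = { a, e, f } ∪ { d }
  { a, b, c, d, f }  = { b, c, d } ∪ { a, c, d, f }
  { a, c, d, e, f }  = { a, e, f } ∪ { a, c, d, f }
Round 3. New:
  { b }  = complement { a, c, d, e, f }
  { e }  = complement { a, b, c, d, f }
  { b, c }  = complement { a, d, e, f }
  { c, d }  = complement { a, b, e, f }
  { a, c, f }  = complement { b, d, e }
  { a, d, f }  = { a, f } ∪ { d }
  { a, b, d, e, f }  = { b, e } ∪ { a, d, e, f }
Round 4 (9 new):
  { c }  = complement { a, b, d, e, f }
  { b, d }  = { b } ∪ { d }
  { d, e }  = { e } ∪ { d }
  { a, b, f }  = { a, f } ∪ { b }
  { b, c, e }  = complement { a, d, f }
  { c, d, e }  = { c, d } ∪ { e }
  { a, b, c, f }  = { a, c, f } ∪ { b }
  { a, b, d, f }  = { b } ∪ { a, d, f }
  { a, c, e, f }  = { a, c, f } ∪ { a, e, f }
Round 5. New:
  { c, e }  = complement { a, b, d, f }
Round 6: no new sets; the family is a σ-algebra.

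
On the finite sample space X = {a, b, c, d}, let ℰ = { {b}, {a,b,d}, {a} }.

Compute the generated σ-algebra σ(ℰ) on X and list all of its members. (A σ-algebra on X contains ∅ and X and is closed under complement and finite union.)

|σ(ℰ)| = 16.  σ(ℰ) = { {}, {a}, {b}, {c}, {d}, {a,b}, {a,c}, {a,d}, {b,c}, {b,d}, {c,d}, {a,b,c}, {a,b,d}, {a,c,d}, {b,c,d}, X }

Derivation:
Take S₀ = ℰ ∪ {∅, X} = { {}, {a}, {b}, {a,b,d}, X }.
Iteration 1 (4 new):
  {c}  = X∖{a,b,d}
  {a,b}  = {b} ∪ {a}
  {a,c,d}  = X∖{b}
  {b,c,d}  = X∖{a}
  |family| = 9
Iteration 2 (4 new):
  {a,c}  = {c} ∪ {a}
  {b,c}  = {b} ∪ {c}
  {c,d}  = X∖{a,b}
  {a,b,c}  = {a,b} ∪ {c}
  |family| = 13
Iteration 3: 3 new —
  {d}  = X∖{a,b,c}
  {a,d}  = X∖{b,c}
  {b,d}  = X∖{a,c}
  |family| = 16
After Iteration 4 the family is unchanged; done.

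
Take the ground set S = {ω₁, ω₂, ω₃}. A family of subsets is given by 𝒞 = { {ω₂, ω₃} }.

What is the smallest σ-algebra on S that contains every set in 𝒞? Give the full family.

Begin from { ∅, {ω₂, ω₃}, S } (that is, 𝒞 plus ∅ and S).
Iteration 1: +1 →
  {ω₁}  = ᶜ of {ω₂, ω₃}
  — 4 sets.
Iteration 2: closed — nothing new.

Therefore σ(𝒞) = { ∅, {ω₁}, {ω₂, ω₃}, S } (|σ(𝒞)| = 4).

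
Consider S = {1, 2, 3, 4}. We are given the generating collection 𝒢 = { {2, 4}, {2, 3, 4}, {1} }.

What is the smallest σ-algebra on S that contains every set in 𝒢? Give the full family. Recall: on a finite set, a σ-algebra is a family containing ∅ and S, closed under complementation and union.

Start: 𝒢 ∪ {∅, S} = { ∅, {1}, {2, 4}, {2, 3, 4}, S }.
Iteration 1 adds 2:
  {1, 3}  = complement {2, 4}
  {1, 2, 4}  = {2, 4} ∪ {1}
  |family| = 7
Iteration 2: +1 →
  {3}  = complement {1, 2, 4}
  |family| = 8
Iteration 3: no new sets; the family is a σ-algebra.

σ(𝒢) = { ∅, {1}, {3}, {1, 3}, {2, 4}, {1, 2, 4}, {2, 3, 4}, S }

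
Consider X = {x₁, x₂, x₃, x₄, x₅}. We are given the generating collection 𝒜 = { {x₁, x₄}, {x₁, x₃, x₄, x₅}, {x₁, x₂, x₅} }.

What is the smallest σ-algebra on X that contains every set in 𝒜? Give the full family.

Take S₀ = 𝒜 ∪ {∅, X} = { {}, {x₁, x₄}, {x₁, x₂, x₅}, {x₁, x₃, x₄, x₅}, X }.
Round 1 adds 4:
  {x₂}  = ᶜ of {x₁, x₃, x₄, x₅}
  {x₃, x₄}  = ᶜ of {x₁, x₂, x₅}
  {x₂, x₃, x₅}  = ᶜ of {x₁, x₄}
  {x₁, x₂, x₄, x₅}  = {x₁, x₂, x₅} ∪ {x₁, x₄}
  — 9 sets.
Round 2: +6 →
  {x₃}  = ᶜ of {x₁, x₂, x₄, x₅}
  {x₁, x₂, x₄}  = {x₂} ∪ {x₁, x₄}
  {x₁, x₃, x₄}  = {x₃, x₄} ∪ {x₁, x₄}
  {x₂, x₃, x₄}  = {x₃, x₄} ∪ {x₂}
  {x₁, x₂, x₃, x₅}  = {x₁, x₂, x₅} ∪ {x₂, x₃, x₅}
  {x₂, x₃, x₄, x₅}  = {x₃, x₄} ∪ {x₂, x₃, x₅}
  — 15 sets.
Round 3: 7 new —
  {x₁}  = ᶜ of {x₂, x₃, x₄, x₅}
  {x₄}  = ᶜ of {x₁, x₂, x₃, x₅}
  {x₁, x₅}  = ᶜ of {x₂, x₃, x₄}
  {x₂, x₃}  = {x₃} ∪ {x₂}
  {x₂, x₅}  = ᶜ of {x₁, x₃, x₄}
  {x₃, x₅}  = ᶜ of {x₁, x₂, x₄}
  {x₁, x₂, x₃, x₄}  = {x₃} ∪ {x₁, x₂, x₄}
  — 22 sets.
Round 4 adds 9:
  {x₅}  = ᶜ of {x₁, x₂, x₃, x₄}
  {x₁, x₂}  = {x₂} ∪ {x₁}
  {x₁, x₃}  = {x₃} ∪ {x₁}
  {x₂, x₄}  = {x₂} ∪ {x₄}
  {x₁, x₂, x₃}  = {x₂, x₃} ∪ {x₁}
  {x₁, x₃, x₅}  = {x₁, x₅} ∪ {x₃, x₅}
  {x₁, x₄, x₅}  = ᶜ of {x₂, x₃}
  {x₂, x₄, x₅}  = {x₂, x₅} ∪ {x₄}
  {x₃, x₄, x₅}  = {x₃, x₄} ∪ {x₃, x₅}
  — 31 sets.
Round 5 (1 new):
  {x₄, x₅}  = ᶜ of {x₁, x₂, x₃}
  — 32 sets.
Round 6: stable.

Hence σ(𝒜) has 32 members: { {}, {x₁}, {x₂}, {x₃}, {x₄}, {x₅}, {x₁, x₂}, {x₁, x₃}, {x₁, x₄}, {x₁, x₅}, {x₂, x₃}, {x₂, x₄}, {x₂, x₅}, {x₃, x₄}, {x₃, x₅}, {x₄, x₅}, {x₁, x₂, x₃}, {x₁, x₂, x₄}, {x₁, x₂, x₅}, {x₁, x₃, x₄}, {x₁, x₃, x₅}, {x₁, x₄, x₅}, {x₂, x₃, x₄}, {x₂, x₃, x₅}, {x₂, x₄, x₅}, {x₃, x₄, x₅}, {x₁, x₂, x₃, x₄}, {x₁, x₂, x₃, x₅}, {x₁, x₂, x₄, x₅}, {x₁, x₃, x₄, x₅}, {x₂, x₃, x₄, x₅}, X }.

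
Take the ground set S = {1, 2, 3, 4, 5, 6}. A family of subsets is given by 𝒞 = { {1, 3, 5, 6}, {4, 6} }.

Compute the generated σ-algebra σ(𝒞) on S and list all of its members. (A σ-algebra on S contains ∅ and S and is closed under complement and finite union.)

Seed the family with 𝒞 together with ∅ and S: { {}, {4, 6}, {1, 3, 5, 6}, S }.
Round 1 adds 3:
  {2, 4}  = {1, 3, 5, 6}ᶜ
  {1, 2, 3, 5}  = {4, 6}ᶜ
  {1, 3, 4, 5, 6}  = {4, 6} ∪ {1, 3, 5, 6}
Round 2 (4 new):
  {2}  = {1, 3, 4, 5, 6}ᶜ
  {2, 4, 6}  = {4, 6} ∪ {2, 4}
  {1, 2, 3, 4, 5}  = {1, 2, 3, 5} ∪ {2, 4}
  {1, 2, 3, 5, 6}  = {1, 3, 5, 6} ∪ {1, 2, 3, 5}
Round 3 adds 3:
  {4}  = {1, 2, 3, 5, 6}ᶜ
  {6}  = {1, 2, 3, 4, 5}ᶜ
  {1, 3, 5}  = {2, 4, 6}ᶜ
Round 4: 2 new —
  {2, 6}  = {2} ∪ {6}
  {1, 3, 4, 5}  = {4} ∪ {1, 3, 5}
Round 5 adds nothing — fixpoint reached.

Therefore σ(𝒞) = { {}, {2}, {4}, {6}, {2, 4}, {2, 6}, {4, 6}, {1, 3, 5}, {2, 4, 6}, {1, 2, 3, 5}, {1, 3, 4, 5}, {1, 3, 5, 6}, {1, 2, 3, 4, 5}, {1, 2, 3, 5, 6}, {1, 3, 4, 5, 6}, S } (|σ(𝒞)| = 16).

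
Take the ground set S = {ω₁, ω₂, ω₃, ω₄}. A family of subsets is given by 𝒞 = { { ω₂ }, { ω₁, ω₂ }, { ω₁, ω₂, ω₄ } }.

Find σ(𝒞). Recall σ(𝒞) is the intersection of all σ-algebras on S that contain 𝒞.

Answer: σ(𝒞) = { {}, { ω₁ }, { ω₂ }, { ω₃ }, { ω₄ }, { ω₁, ω₂ }, { ω₁, ω₃ }, { ω₁, ω₄ }, { ω₂, ω₃ }, { ω₂, ω₄ }, { ω₃, ω₄ }, { ω₁, ω₂, ω₃ }, { ω₁, ω₂, ω₄ }, { ω₁, ω₃, ω₄ }, { ω₂, ω₃, ω₄ }, S }

Trace:
Initial family (5 sets): { {}, { ω₂ }, { ω₁, ω₂ }, { ω₁, ω₂, ω₄ }, S }.
Pass 1: 3 new —
  { ω₃ }  = ᶜ of { ω₁, ω₂, ω₄ }
  { ω₃, ω₄ }  = ᶜ of { ω₁, ω₂ }
  { ω₁, ω₃, ω₄ }  = ᶜ of { ω₂ }
  |family| = 8
Pass 2 (3 new):
  { ω₂, ω₃ }  = { ω₃ } ∪ { ω₂ }
  { ω₁, ω₂, ω₃ }  = { ω₃ } ∪ { ω₁, ω₂ }
  { ω₂, ω₃, ω₄ }  = { ω₂ } ∪ { ω₃, ω₄ }
  |family| = 11
Pass 3. New:
  { ω₁ }  = ᶜ of { ω₂, ω₃, ω₄ }
  { ω₄ }  = ᶜ of { ω₁, ω₂, ω₃ }
  { ω₁, ω₄ }  = ᶜ of { ω₂, ω₃ }
  |family| = 14
Pass 4 (2 new):
  { ω₁, ω₃ }  = { ω₃ } ∪ { ω₁ }
  { ω₂, ω₄ }  = { ω₄ } ∪ { ω₂ }
  |family| = 16
After Pass 5 the family is unchanged; done.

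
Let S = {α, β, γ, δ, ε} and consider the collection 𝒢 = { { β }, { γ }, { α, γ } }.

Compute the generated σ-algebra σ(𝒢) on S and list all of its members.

|σ(𝒢)| = 16.  σ(𝒢) = { {}, { α }, { β }, { γ }, { α, β }, { α, γ }, { β, γ }, { δ, ε }, { α, β, γ }, { α, δ, ε }, { β, δ, ε }, { γ, δ, ε }, { α, β, δ, ε }, { α, γ, δ, ε }, { β, γ, δ, ε }, S }

Check:
Begin from { {}, { β }, { γ }, { α, γ }, S } (that is, 𝒢 plus ∅ and S).
Iteration 1. New:
  { β, γ }  = { γ } ∪ { β }
  { α, β, γ }  = { α, γ } ∪ { β }
  { β, δ, ε }  = ᶜ of { α, γ }
  { α, β, δ, ε }  = ᶜ of { γ }
  { α, γ, δ, ε }  = ᶜ of { β }
  |family| = 10
Iteration 2 adds 3:
  { δ, ε }  = ᶜ of { α, β, γ }
  { α, δ, ε }  = ᶜ of { β, γ }
  { β, γ, δ, ε }  = { γ } ∪ { β, δ, ε }
  |family| = 13
Iteration 3 adds 2:
  { α }  = ᶜ of { β, γ, δ, ε }
  { γ, δ, ε }  = { δ, ε } ∪ { γ }
  |family| = 15
Iteration 4 adds 1:
  { α, β }  = ᶜ of { γ, δ, ε }
  |family| = 16
Iteration 5: already closed under ᶜ and ∪.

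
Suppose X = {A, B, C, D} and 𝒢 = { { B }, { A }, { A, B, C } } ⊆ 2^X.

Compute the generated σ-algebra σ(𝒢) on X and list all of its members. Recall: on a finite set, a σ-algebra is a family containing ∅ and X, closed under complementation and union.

Initial family (5 sets): { {  }, { A }, { B }, { A, B, C }, X }.
Round 1 (4 new):
  { D }  = ᶜ of { A, B, C }
  { A, B }  = { B } ∪ { A }
  { A, C, D }  = ᶜ of { B }
  { B, C, D }  = ᶜ of { A }
  — 9 sets.
Round 2: 4 new —
  { A, D }  = { D } ∪ { A }
  { B, D }  = { B } ∪ { D }
  { C, D }  = ᶜ of { A, B }
  { A, B, D }  = { A, B } ∪ { D }
  — 13 sets.
Round 3 (3 new):
  { C }  = ᶜ of { A, B, D }
  { A, C }  = ᶜ of { B, D }
  { B, C }  = ᶜ of { A, D }
  — 16 sets.
Round 4: stable.

|σ(𝒢)| = 16.  σ(𝒢) = { {  }, { A }, { B }, { C }, { D }, { A, B }, { A, C }, { A, D }, { B, C }, { B, D }, { C, D }, { A, B, C }, { A, B, D }, { A, C, D }, { B, C, D }, X }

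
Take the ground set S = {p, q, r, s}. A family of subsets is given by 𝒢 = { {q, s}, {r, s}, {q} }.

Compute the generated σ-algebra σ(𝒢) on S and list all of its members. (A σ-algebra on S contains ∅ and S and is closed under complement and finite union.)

Initial family (5 sets): { {}, {q}, {q, s}, {r, s}, S }.
Iteration 1 (4 new):
  {p, q}  = complement {r, s}
  {p, r}  = complement {q, s}
  {p, r, s}  = complement {q}
  {q, r, s}  = {r, s} ∪ {q}
  (now 9)
Iteration 2. New:
  {p}  = complement {q, r, s}
  {p, q, r}  = {p, q} ∪ {p, r}
  {p, q, s}  = {p, q} ∪ {q, s}
  (now 12)
Iteration 3 adds 2:
  {r}  = complement {p, q, s}
  {s}  = complement {p, q, r}
  (now 14)
Iteration 4: +2 →
  {p, s}  = {s} ∪ {p}
  {q, r}  = {r} ∪ {q}
  (now 16)
Iteration 5: closed — nothing new.

Hence σ(𝒢) has 16 members: { {}, {p}, {q}, {r}, {s}, {p, q}, {p, r}, {p, s}, {q, r}, {q, s}, {r, s}, {p, q, r}, {p, q, s}, {p, r, s}, {q, r, s}, S }.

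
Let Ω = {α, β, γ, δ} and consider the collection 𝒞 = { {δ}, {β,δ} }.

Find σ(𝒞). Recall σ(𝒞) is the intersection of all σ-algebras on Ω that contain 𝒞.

σ(𝒞) = { ∅, {β}, {δ}, {α,γ}, {β,δ}, {α,β,γ}, {α,γ,δ}, Ω }

Derivation:
Take S₀ = 𝒞 ∪ {∅, Ω} = { ∅, {δ}, {β,δ}, Ω }.
Pass 1. New:
  {α,γ}  = complement {β,δ}
  {α,β,γ}  = complement {δ}
  — 6 sets.
Pass 2: 1 new —
  {α,γ,δ}  = {α,γ} ∪ {δ}
  — 7 sets.
Pass 3. New:
  {β}  = complement {α,γ,δ}
  — 8 sets.
Pass 4: no new sets; the family is a σ-algebra.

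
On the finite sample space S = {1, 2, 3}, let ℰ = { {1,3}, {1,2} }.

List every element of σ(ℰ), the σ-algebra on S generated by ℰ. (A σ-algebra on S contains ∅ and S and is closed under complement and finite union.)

σ(ℰ) = { ∅, {1}, {2}, {3}, {1,2}, {1,3}, {2,3}, S }

Trace:
Initial family (4 sets): { ∅, {1,2}, {1,3}, S }.
Round 1. New:
  {2}  = S∖{1,3}
  {3}  = S∖{1,2}
  |family| = 6
Round 2. New:
  {2,3}  = {3} ∪ {2}
  |family| = 7
Round 3: +1 →
  {1}  = S∖{2,3}
  |family| = 8
Round 4: stable.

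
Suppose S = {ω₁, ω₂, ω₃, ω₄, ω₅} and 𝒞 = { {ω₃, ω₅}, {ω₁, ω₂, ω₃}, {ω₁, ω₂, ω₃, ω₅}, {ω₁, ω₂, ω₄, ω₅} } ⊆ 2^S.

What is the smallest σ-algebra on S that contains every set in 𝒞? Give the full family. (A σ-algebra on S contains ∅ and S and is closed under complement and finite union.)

Begin from { {}, {ω₃, ω₅}, {ω₁, ω₂, ω₃}, {ω₁, ω₂, ω₃, ω₅}, {ω₁, ω₂, ω₄, ω₅}, S } (that is, 𝒞 plus ∅ and S).
Iteration 1. New:
  {ω₃}  = {ω₁, ω₂, ω₄, ω₅}ᶜ
  {ω₄}  = {ω₁, ω₂, ω₃, ω₅}ᶜ
  {ω₄, ω₅}  = {ω₁, ω₂, ω₃}ᶜ
  {ω₁, ω₂, ω₄}  = {ω₃, ω₅}ᶜ
  — 10 sets.
Iteration 2: +3 →
  {ω₃, ω₄}  = {ω₃} ∪ {ω₄}
  {ω₃, ω₄, ω₅}  = {ω₄, ω₅} ∪ {ω₃}
  {ω₁, ω₂, ω₃, ω₄}  = {ω₁, ω₂, ω₃} ∪ {ω₁, ω₂, ω₄}
  — 13 sets.
Iteration 3 adds 3:
  {ω₅}  = {ω₁, ω₂, ω₃, ω₄}ᶜ
  {ω₁, ω₂}  = {ω₃, ω₄, ω₅}ᶜ
  {ω₁, ω₂, ω₅}  = {ω₃, ω₄}ᶜ
  — 16 sets.
Iteration 4: no new sets; the family is a σ-algebra.

Hence σ(𝒞) has 16 members: { {}, {ω₃}, {ω₄}, {ω₅}, {ω₁, ω₂}, {ω₃, ω₄}, {ω₃, ω₅}, {ω₄, ω₅}, {ω₁, ω₂, ω₃}, {ω₁, ω₂, ω₄}, {ω₁, ω₂, ω₅}, {ω₃, ω₄, ω₅}, {ω₁, ω₂, ω₃, ω₄}, {ω₁, ω₂, ω₃, ω₅}, {ω₁, ω₂, ω₄, ω₅}, S }.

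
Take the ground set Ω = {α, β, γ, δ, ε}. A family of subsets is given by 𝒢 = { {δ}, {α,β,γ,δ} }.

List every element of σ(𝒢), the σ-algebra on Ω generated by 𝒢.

Answer: σ(𝒢) = { ∅, {δ}, {ε}, {δ,ε}, {α,β,γ}, {α,β,γ,δ}, {α,β,γ,ε}, Ω }

Trace:
Seed the family with 𝒢 together with ∅ and Ω: { ∅, {δ}, {α,β,γ,δ}, Ω }.
Pass 1: +2 →
  {ε}  = Ω∖{α,β,γ,δ}
  {α,β,γ,ε}  = Ω∖{δ}
Pass 2 adds 1:
  {δ,ε}  = {δ} ∪ {ε}
Pass 3. New:
  {α,β,γ}  = Ω∖{δ,ε}
Pass 4: no new sets; the family is a σ-algebra.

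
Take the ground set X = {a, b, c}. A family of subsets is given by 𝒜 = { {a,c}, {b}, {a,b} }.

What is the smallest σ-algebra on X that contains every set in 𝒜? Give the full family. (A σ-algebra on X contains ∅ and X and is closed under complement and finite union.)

σ(𝒜) (8 sets): { {}, {a}, {b}, {c}, {a,b}, {a,c}, {b,c}, X }

Trace:
Take S₀ = 𝒜 ∪ {∅, X} = { {}, {b}, {a,b}, {a,c}, X }.
Round 1 (1 new):
  {c}  = {a,b}ᶜ
  (now 6)
Round 2: 1 new —
  {b,c}  = {c} ∪ {b}
  (now 7)
Round 3. New:
  {a}  = {b,c}ᶜ
  (now 8)
Round 4: closed — nothing new.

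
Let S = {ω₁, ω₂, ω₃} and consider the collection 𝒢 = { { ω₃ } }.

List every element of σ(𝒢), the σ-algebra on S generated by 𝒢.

Take S₀ = 𝒢 ∪ {∅, S} = { ∅, { ω₃ }, S }.
Step 1 (1 new):
  { ω₁, ω₂ }  = complement { ω₃ }
  [4 total]
Step 2 adds nothing — fixpoint reached.

Hence σ(𝒢) has 4 members: { ∅, { ω₃ }, { ω₁, ω₂ }, S }.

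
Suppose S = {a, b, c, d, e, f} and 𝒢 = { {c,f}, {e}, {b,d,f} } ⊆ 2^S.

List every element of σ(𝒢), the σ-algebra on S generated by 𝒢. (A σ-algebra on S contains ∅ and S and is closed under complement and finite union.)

σ(𝒢) (32 sets): { ∅, {a}, {c}, {e}, {f}, {a,c}, {a,e}, {a,f}, {b,d}, {c,e}, {c,f}, {e,f}, {a,b,d}, {a,c,e}, {a,c,f}, {a,e,f}, {b,c,d}, {b,d,e}, {b,d,f}, {c,e,f}, {a,b,c,d}, {a,b,d,e}, {a,b,d,f}, {a,c,e,f}, {b,c,d,e}, {b,c,d,f}, {b,d,e,f}, {a,b,c,d,e}, {a,b,c,d,f}, {a,b,d,e,f}, {b,c,d,e,f}, S }

Working:
Begin from { ∅, {e}, {c,f}, {b,d,f}, S } (that is, 𝒢 plus ∅ and S).
Round 1. New:
  {a,c,e}  = complement {b,d,f}
  {c,e,f}  = {c,f} ∪ {e}
  {a,b,d,e}  = complement {c,f}
  {b,c,d,f}  = {b,d,f} ∪ {c,f}
  {b,d,e,f}  = {b,d,f} ∪ {e}
  {a,b,c,d,f}  = complement {e}
  — 11 sets.
Round 2 adds 7:
  {a,c}  = complement {b,d,e,f}
  {a,e}  = complement {b,c,d,f}
  {a,b,d}  = complement {c,e,f}
  {a,c,e,f}  = {a,c,e} ∪ {c,f}
  {a,b,c,d,e}  = {a,c,e} ∪ {a,b,d,e}
  {a,b,d,e,f}  = {b,d,f} ∪ {a,b,d,e}
  {b,c,d,e,f}  = {b,d,f} ∪ {c,e,f}
  — 18 sets.
Round 3 adds 7:
  {a}  = complement {b,c,d,e,f}
  {c}  = complement {a,b,d,e,f}
  {f}  = complement {a,b,c,d,e}
  {b,d}  = complement {a,c,e,f}
  {a,c,f}  = {a,c} ∪ {c,f}
  {a,b,c,d}  = {a,c} ∪ {a,b,d}
  {a,b,d,f}  = {b,d,f} ∪ {a,b,d}
  — 25 sets.
Round 4. New:
  {a,f}  = {f} ∪ {a}
  {c,e}  = complement {a,b,d,f}
  {e,f}  = complement {a,b,c,d}
  {a,e,f}  = {f} ∪ {a,e}
  {b,c,d}  = {c} ∪ {b,d}
  {b,d,e}  = complement {a,c,f}
  — 31 sets.
Round 5 adds 1:
  {b,c,d,e}  = complement {a,f}
  — 32 sets.
Round 6 adds nothing — fixpoint reached.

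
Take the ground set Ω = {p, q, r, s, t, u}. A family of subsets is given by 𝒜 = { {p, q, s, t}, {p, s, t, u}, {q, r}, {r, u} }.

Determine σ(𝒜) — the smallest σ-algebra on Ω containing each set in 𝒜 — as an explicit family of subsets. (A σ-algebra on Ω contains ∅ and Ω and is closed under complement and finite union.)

Initial family (6 sets): { {}, {q, r}, {r, u}, {p, q, s, t}, {p, s, t, u}, Ω }.
Round 1 (4 new):
  {q, r, u}  = {q, r} ∪ {r, u}
  {p, q, r, s, t}  = {q, r} ∪ {p, q, s, t}
  {p, q, s, t, u}  = {p, s, t, u} ∪ {p, q, s, t}
  {p, r, s, t, u}  = {r, u} ∪ {p, s, t, u}
  — 10 sets.
Round 2. New:
  {q}  = ᶜ of {p, r, s, t, u}
  {r}  = ᶜ of {p, q, s, t, u}
  {u}  = ᶜ of {p, q, r, s, t}
  {p, s, t}  = ᶜ of {q, r, u}
  — 14 sets.
Round 3 (2 new):
  {q, u}  = {q} ∪ {u}
  {p, r, s, t}  = {p, s, t} ∪ {r}
  — 16 sets.
Round 4: stable.

Therefore σ(𝒜) = { {}, {q}, {r}, {u}, {q, r}, {q, u}, {r, u}, {p, s, t}, {q, r, u}, {p, q, s, t}, {p, r, s, t}, {p, s, t, u}, {p, q, r, s, t}, {p, q, s, t, u}, {p, r, s, t, u}, Ω } (|σ(𝒜)| = 16).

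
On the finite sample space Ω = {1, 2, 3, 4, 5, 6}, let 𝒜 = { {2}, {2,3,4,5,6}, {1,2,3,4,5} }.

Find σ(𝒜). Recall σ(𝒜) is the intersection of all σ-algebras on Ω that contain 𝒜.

Answer: σ(𝒜) = { ∅, {1}, {2}, {6}, {1,2}, {1,6}, {2,6}, {1,2,6}, {3,4,5}, {1,3,4,5}, {2,3,4,5}, {3,4,5,6}, {1,2,3,4,5}, {1,3,4,5,6}, {2,3,4,5,6}, Ω }

Check:
Seed the family with 𝒜 together with ∅ and Ω: { ∅, {2}, {1,2,3,4,5}, {2,3,4,5,6}, Ω }.
Step 1 adds 3:
  {1}  = complement {2,3,4,5,6}
  {6}  = complement {1,2,3,4,5}
  {1,3,4,5,6}  = complement {2}
  (now 8)
Step 2: +3 →
  {1,2}  = {2} ∪ {1}
  {1,6}  = {1} ∪ {6}
  {2,6}  = {2} ∪ {6}
  (now 11)
Step 3 adds 4:
  {1,2,6}  = {1,2} ∪ {1,6}
  {1,3,4,5}  = complement {2,6}
  {2,3,4,5}  = complement {1,6}
  {3,4,5,6}  = complement {1,2}
  (now 15)
Step 4: 1 new —
  {3,4,5}  = complement {1,2,6}
  (now 16)
Step 5: stable.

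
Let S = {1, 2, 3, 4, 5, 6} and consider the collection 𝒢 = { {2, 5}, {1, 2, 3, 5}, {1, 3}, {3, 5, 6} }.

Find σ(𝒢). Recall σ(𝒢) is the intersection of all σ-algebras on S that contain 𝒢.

Begin from { {}, {1, 3}, {2, 5}, {3, 5, 6}, {1, 2, 3, 5}, S } (that is, 𝒢 plus ∅ and S).
Step 1: 7 new —
  {4, 6}  = {1, 2, 3, 5}ᶜ
  {1, 2, 4}  = {3, 5, 6}ᶜ
  {1, 3, 4, 6}  = {2, 5}ᶜ
  {1, 3, 5, 6}  = {1, 3} ∪ {3, 5, 6}
  {2, 3, 5, 6}  = {2, 5} ∪ {3, 5, 6}
  {2, 4, 5, 6}  = {1, 3}ᶜ
  {1, 2, 3, 5, 6}  = {3, 5, 6} ∪ {1, 2, 3, 5}
  (now 13)
Step 2 (12 new):
  {4}  = {1, 2, 3, 5, 6}ᶜ
  {1, 4}  = {2, 3, 5, 6}ᶜ
  {2, 4}  = {1, 3, 5, 6}ᶜ
  {1, 2, 3, 4}  = {1, 2, 4} ∪ {1, 3}
  {1, 2, 4, 5}  = {2, 5} ∪ {1, 2, 4}
  {1, 2, 4, 6}  = {1, 2, 4} ∪ {4, 6}
  {3, 4, 5, 6}  = {3, 5, 6} ∪ {4, 6}
  {1, 2, 3, 4, 5}  = {1, 2, 4} ∪ {1, 2, 3, 5}
  {1, 2, 3, 4, 6}  = {1, 2, 4} ∪ {1, 3, 4, 6}
  {1, 2, 4, 5, 6}  = {1, 2, 4} ∪ {2, 4, 5, 6}
  {1, 3, 4, 5, 6}  = {1, 3, 5, 6} ∪ {1, 3, 4, 6}
  {2, 3, 4, 5, 6}  = {2, 4, 5, 6} ∪ {3, 5, 6}
  (now 25)
Step 3. New:
  {1}  = {2, 3, 4, 5, 6}ᶜ
  {2}  = {1, 3, 4, 5, 6}ᶜ
  {3}  = {1, 2, 4, 5, 6}ᶜ
  {5}  = {1, 2, 3, 4, 6}ᶜ
  {6}  = {1, 2, 3, 4, 5}ᶜ
  {1, 2}  = {3, 4, 5, 6}ᶜ
  {3, 5}  = {1, 2, 4, 6}ᶜ
  {3, 6}  = {1, 2, 4, 5}ᶜ
  {5, 6}  = {1, 2, 3, 4}ᶜ
  {1, 3, 4}  = {1, 4} ∪ {1, 3}
  {1, 4, 6}  = {1, 4} ∪ {4, 6}
  {2, 4, 5}  = {2, 5} ∪ {2, 4}
  {2, 4, 6}  = {4, 6} ∪ {2, 4}
  (now 38)
Step 4: 26 new —
  {1, 5}  = {1} ∪ {5}
  {1, 6}  = {1} ∪ {6}
  {2, 3}  = {2} ∪ {3}
  {2, 6}  = {2} ∪ {6}
  {3, 4}  = {3} ∪ {4}
  {4, 5}  = {4} ∪ {5}
  {1, 2, 3}  = {2} ∪ {1, 3}
  {1, 2, 5}  = {1, 2} ∪ {2, 5}
  {1, 2, 6}  = {1, 2} ∪ {6}
  {1, 3, 5}  = {2, 4, 6}ᶜ
  {1, 3, 6}  = {2, 4, 5}ᶜ
  {1, 4, 5}  = {1, 4} ∪ {5}
  {1, 5, 6}  = {1} ∪ {5, 6}
  {2, 3, 4}  = {3} ∪ {2, 4}
  {2, 3, 5}  = {1, 4, 6}ᶜ
  {2, 3, 6}  = {2} ∪ {3, 6}
  {2, 5, 6}  = {1, 3, 4}ᶜ
  {3, 4, 5}  = {3, 5} ∪ {4}
  {3, 4, 6}  = {3} ∪ {4, 6}
  {4, 5, 6}  = {4} ∪ {5, 6}
  {1, 2, 3, 6}  = {1, 2} ∪ {3, 6}
  {1, 2, 5, 6}  = {1, 2} ∪ {5, 6}
  {1, 3, 4, 5}  = {3, 5} ∪ {1, 3, 4}
  {1, 4, 5, 6}  = {5, 6} ∪ {1, 4, 6}
  {2, 3, 4, 5}  = {3, 5} ∪ {2, 4, 5}
  {2, 3, 4, 6}  = {2, 4, 6} ∪ {3}
  (now 64)
Step 5: already closed under ᶜ and ∪.

Therefore σ(𝒢) = { {}, {1}, {2}, {3}, {4}, {5}, {6}, {1, 2}, {1, 3}, {1, 4}, {1, 5}, {1, 6}, {2, 3}, {2, 4}, {2, 5}, {2, 6}, {3, 4}, {3, 5}, {3, 6}, {4, 5}, {4, 6}, {5, 6}, {1, 2, 3}, {1, 2, 4}, {1, 2, 5}, {1, 2, 6}, {1, 3, 4}, {1, 3, 5}, {1, 3, 6}, {1, 4, 5}, {1, 4, 6}, {1, 5, 6}, {2, 3, 4}, {2, 3, 5}, {2, 3, 6}, {2, 4, 5}, {2, 4, 6}, {2, 5, 6}, {3, 4, 5}, {3, 4, 6}, {3, 5, 6}, {4, 5, 6}, {1, 2, 3, 4}, {1, 2, 3, 5}, {1, 2, 3, 6}, {1, 2, 4, 5}, {1, 2, 4, 6}, {1, 2, 5, 6}, {1, 3, 4, 5}, {1, 3, 4, 6}, {1, 3, 5, 6}, {1, 4, 5, 6}, {2, 3, 4, 5}, {2, 3, 4, 6}, {2, 3, 5, 6}, {2, 4, 5, 6}, {3, 4, 5, 6}, {1, 2, 3, 4, 5}, {1, 2, 3, 4, 6}, {1, 2, 3, 5, 6}, {1, 2, 4, 5, 6}, {1, 3, 4, 5, 6}, {2, 3, 4, 5, 6}, S } (|σ(𝒢)| = 64).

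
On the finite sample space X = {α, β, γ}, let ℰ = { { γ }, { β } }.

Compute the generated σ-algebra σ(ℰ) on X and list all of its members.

Take S₀ = ℰ ∪ {∅, X} = { {}, { β }, { γ }, X }.
Pass 1. New:
  { α, β }  = { γ }ᶜ
  { α, γ }  = { β }ᶜ
  { β, γ }  = { γ } ∪ { β }
  |family| = 7
Pass 2: 1 new —
  { α }  = { β, γ }ᶜ
  |family| = 8
Pass 3: closed — nothing new.

Hence σ(ℰ) has 8 members: { {}, { α }, { β }, { γ }, { α, β }, { α, γ }, { β, γ }, X }.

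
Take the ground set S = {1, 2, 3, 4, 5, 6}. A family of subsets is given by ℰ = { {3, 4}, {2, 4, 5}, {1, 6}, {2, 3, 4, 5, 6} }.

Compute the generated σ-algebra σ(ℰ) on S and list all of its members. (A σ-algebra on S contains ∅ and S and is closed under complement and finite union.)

σ(ℰ) = { {}, {1}, {3}, {4}, {6}, {1, 3}, {1, 4}, {1, 6}, {2, 5}, {3, 4}, {3, 6}, {4, 6}, {1, 2, 5}, {1, 3, 4}, {1, 3, 6}, {1, 4, 6}, {2, 3, 5}, {2, 4, 5}, {2, 5, 6}, {3, 4, 6}, {1, 2, 3, 5}, {1, 2, 4, 5}, {1, 2, 5, 6}, {1, 3, 4, 6}, {2, 3, 4, 5}, {2, 3, 5, 6}, {2, 4, 5, 6}, {1, 2, 3, 4, 5}, {1, 2, 3, 5, 6}, {1, 2, 4, 5, 6}, {2, 3, 4, 5, 6}, S }

Check:
Seed the family with ℰ together with ∅ and S: { {}, {1, 6}, {3, 4}, {2, 4, 5}, {2, 3, 4, 5, 6}, S }.
Pass 1. New:
  {1}  = ᶜ of {2, 3, 4, 5, 6}
  {1, 3, 6}  = ᶜ of {2, 4, 5}
  {1, 2, 5, 6}  = ᶜ of {3, 4}
  {1, 3, 4, 6}  = {3, 4} ∪ {1, 6}
  {2, 3, 4, 5}  = ᶜ of {1, 6}
  {1, 2, 4, 5, 6}  = {1, 6} ∪ {2, 4, 5}
  [12 total]
Pass 2: +6 →
  {3}  = ᶜ of {1, 2, 4, 5, 6}
  {2, 5}  = ᶜ of {1, 3, 4, 6}
  {1, 3, 4}  = {3, 4} ∪ {1}
  {1, 2, 4, 5}  = {2, 4, 5} ∪ {1}
  {1, 2, 3, 4, 5}  = {2, 3, 4, 5} ∪ {1}
  {1, 2, 3, 5, 6}  = {1, 3, 6} ∪ {1, 2, 5, 6}
  [18 total]
Pass 3 (7 new):
  {4}  = ᶜ of {1, 2, 3, 5, 6}
  {6}  = ᶜ of {1, 2, 3, 4, 5}
  {1, 3}  = {3} ∪ {1}
  {3, 6}  = ᶜ of {1, 2, 4, 5}
  {1, 2, 5}  = {2, 5} ∪ {1}
  {2, 3, 5}  = {3} ∪ {2, 5}
  {2, 5, 6}  = ᶜ of {1, 3, 4}
  [25 total]
Pass 4 (7 new):
  {1, 4}  = {1} ∪ {4}
  {4, 6}  = {6} ∪ {4}
  {1, 4, 6}  = ᶜ of {2, 3, 5}
  {3, 4, 6}  = ᶜ of {1, 2, 5}
  {1, 2, 3, 5}  = {2, 5} ∪ {1, 3}
  {2, 3, 5, 6}  = {2, 5} ∪ {3, 6}
  {2, 4, 5, 6}  = ᶜ of {1, 3}
  [32 total]
Pass 5: no new sets; the family is a σ-algebra.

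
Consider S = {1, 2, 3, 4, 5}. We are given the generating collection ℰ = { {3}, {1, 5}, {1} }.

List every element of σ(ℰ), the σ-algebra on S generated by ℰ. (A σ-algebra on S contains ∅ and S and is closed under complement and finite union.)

Initial family (5 sets): { {}, {1}, {3}, {1, 5}, S }.
Iteration 1. New:
  {1, 3}  = {3} ∪ {1}
  {1, 3, 5}  = {3} ∪ {1, 5}
  {2, 3, 4}  = complement {1, 5}
  {1, 2, 4, 5}  = complement {3}
  {2, 3, 4, 5}  = complement {1}
  [10 total]
Iteration 2 adds 3:
  {2, 4}  = complement {1, 3, 5}
  {2, 4, 5}  = complement {1, 3}
  {1, 2, 3, 4}  = {2, 3, 4} ∪ {1, 3}
  [13 total]
Iteration 3: +2 →
  {5}  = complement {1, 2, 3, 4}
  {1, 2, 4}  = {2, 4} ∪ {1}
  [15 total]
Iteration 4 (1 new):
  {3, 5}  = complement {1, 2, 4}
  [16 total]
Iteration 5: already closed under ᶜ and ∪.

|σ(ℰ)| = 16.  σ(ℰ) = { {}, {1}, {3}, {5}, {1, 3}, {1, 5}, {2, 4}, {3, 5}, {1, 2, 4}, {1, 3, 5}, {2, 3, 4}, {2, 4, 5}, {1, 2, 3, 4}, {1, 2, 4, 5}, {2, 3, 4, 5}, S }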